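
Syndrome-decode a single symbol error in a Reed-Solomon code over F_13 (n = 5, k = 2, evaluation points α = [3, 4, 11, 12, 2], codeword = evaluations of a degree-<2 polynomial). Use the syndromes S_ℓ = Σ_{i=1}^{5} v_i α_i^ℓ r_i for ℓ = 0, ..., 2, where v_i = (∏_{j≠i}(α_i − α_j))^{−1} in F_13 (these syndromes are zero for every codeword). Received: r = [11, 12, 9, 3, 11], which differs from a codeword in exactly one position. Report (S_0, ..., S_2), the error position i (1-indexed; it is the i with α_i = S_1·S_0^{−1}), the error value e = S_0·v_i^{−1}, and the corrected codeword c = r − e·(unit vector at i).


S = (1, 3, 9), error at position 1, error magnitude e = 6, c = [5, 12, 9, 3, 11].

Step 1: column multipliers v_i = (∏_{j≠i}(α_i − α_j))^{−1} mod 13.
  i = 1 (α = 3): (3−4)(3−11)(3−12)(3−2) = (−1)·(−8)·(−9)·1 = −72 ≡ 6, so v_1 = 6^{−1} = 11 (mod 13).
  i = 2 (α = 4): (4−3)(4−11)(4−12)(4−2) = 1·(−7)·(−8)·2 = 112 ≡ 8, so v_2 = 8^{−1} = 5 (mod 13).
  i = 3 (α = 11): (11−3)(11−4)(11−12)(11−2) = 8·7·(−1)·9 = −504 ≡ 3, so v_3 = 3^{−1} = 9 (mod 13).
  i = 4 (α = 12): (12−3)(12−4)(12−11)(12−2) = 9·8·1·10 = 720 ≡ 5, so v_4 = 5^{−1} = 8 (mod 13).
  i = 5 (α = 2): (2−3)(2−4)(2−11)(2−12) = (−1)·(−2)·(−9)·(−10) = 180 ≡ 11, so v_5 = 11^{−1} = 6 (mod 13).
  v = [11, 5, 9, 8, 6].
Step 2: syndromes of r = [11, 12, 9, 3, 11] (all sums mod 13).
  S_0 = Σ v_i r_i = 11·11 + 5·12 + 9·9 + 8·3 + 6·11 = 352 ≡ 1.
  S_1 = Σ v_i α_i r_i = 11·3·11 + 5·4·12 + 9·11·9 + 8·12·3 + 6·2·11 = 1914 ≡ 3.
  α_i^2 mod 13 = [9, 3, 4, 1, 4].
  S_2 = Σ v_i α_i^2 r_i = 11·9·11 + 5·3·12 + 9·4·9 + 8·1·3 + 6·4·11 = 1881 ≡ 9.
  S = (1, 3, 9) ≠ 0, so r is not a codeword (an error is present).
Step 3: locate the error. For a single error e at position i, S_ℓ = v_i·e·α_i^ℓ, so α_err = S_1/S_0.
  S_0^{−1} = 1^{−1} = 1 (mod 13), so α_err = 3·1 = 3 ≡ 3 = α_1. Error position i = 1.
  Consistency check: S_2/S_1 = 9·9 = 81 ≡ 3 = α_err ✓ (single-error assumption holds).
Step 4: error magnitude e = S_0/v_1 = S_0·∏_{j≠1}(α_1 − α_j) = 1·6 = 6 ≡ 6 (mod 13).
Step 5: correct position 1: c_1 = r_1 − e = 11 − 6 ≡ 5 (mod 13). Hence c = [5, 12, 9, 3, 11].
  Check: interpolating c through the α_i gives m(x) = 10 + 7·x (degree < 2) with m(α_i) = c_i for every i, so c is indeed a codeword.


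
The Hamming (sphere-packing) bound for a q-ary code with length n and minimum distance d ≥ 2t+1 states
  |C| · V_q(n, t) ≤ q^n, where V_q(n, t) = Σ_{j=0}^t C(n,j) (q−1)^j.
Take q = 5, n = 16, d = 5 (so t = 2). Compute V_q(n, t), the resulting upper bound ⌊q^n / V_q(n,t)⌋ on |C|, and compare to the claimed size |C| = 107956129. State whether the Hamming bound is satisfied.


V_q(n, t) = 1985, q^n = 152587890625, Hamming bound = 76870473, |C| = 107956129 > bound (violated).

Step 1: Compute V_q(n, t) = Σ_{j=0}^2 C(n, j) (q−1)^j.
  j = 0: C(16,0)·(4)^0 = 1·1 = 1.
  j = 1: C(16,1)·(4)^1 = 16·4 = 64.
  j = 2: C(16,2)·(4)^2 = 120·16 = 1920.
  V_q(n, t) = 1 + 64 + 1920 = 1985.
Step 2: q^n = 5^16 = 152587890625.
Step 3: Hamming bound ⌊q^n / V_q(n,t)⌋ = ⌊152587890625/1985⌋ = 76870473.
Step 4: Compare |C| = 107956129 to 76870473: violated.
The claimed |C| lies above the Hamming bound, so no 5-ary code of length 16 with d ≥ 5 can have 107956129 codewords.


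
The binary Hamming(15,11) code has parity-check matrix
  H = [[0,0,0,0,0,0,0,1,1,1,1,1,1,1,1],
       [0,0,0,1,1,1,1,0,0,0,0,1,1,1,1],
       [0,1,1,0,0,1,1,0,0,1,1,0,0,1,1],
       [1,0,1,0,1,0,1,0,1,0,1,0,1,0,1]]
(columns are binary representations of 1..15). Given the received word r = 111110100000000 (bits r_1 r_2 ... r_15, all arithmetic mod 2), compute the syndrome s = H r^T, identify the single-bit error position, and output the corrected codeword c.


s = (0, 1, 1, 0)^T, error position = 6, corrected codeword c = 111111100000000

Compute s = H r^T mod 2 one row at a time:
  s_1 = 0 + 0 + 0 + 0 + 0 + 0 + 0 + 0 = 0 ≡ 0 (mod 2).
  s_2 = 1 + 1 + 0 + 1 + 0 + 0 + 0 + 0 = 3 ≡ 1 (mod 2).
  s_3 = 1 + 1 + 0 + 1 + 0 + 0 + 0 + 0 = 3 ≡ 1 (mod 2).
  s_4 = 1 + 1 + 1 + 1 + 0 + 0 + 0 + 0 = 4 ≡ 0 (mod 2).
s = (0, 1, 1, 0)^T — this equals column 6 of H (binary 0110), so error is at position 6.
Correct: flip bit 6 of r = 111110100000000 to get c = 111111100000000.


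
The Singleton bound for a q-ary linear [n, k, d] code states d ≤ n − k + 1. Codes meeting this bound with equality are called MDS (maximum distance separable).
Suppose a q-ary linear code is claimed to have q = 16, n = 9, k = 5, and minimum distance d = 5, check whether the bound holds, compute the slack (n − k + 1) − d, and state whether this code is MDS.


Singleton RHS = n − k + 1 = 5, slack = 0, bound satisfied, MDS.

Singleton bound: d ≤ n − k + 1.
Here n = 9, k = 5, so n − k + 1 = 5.
Given d = 5, check d ≤ 5: YES.
Slack = (n − k + 1) − d = 0.
The code is MDS (slack = 0).
Description: the claimed parameters are [9, 5, 5]_16; such a code would be MDS (meets Singleton bound).


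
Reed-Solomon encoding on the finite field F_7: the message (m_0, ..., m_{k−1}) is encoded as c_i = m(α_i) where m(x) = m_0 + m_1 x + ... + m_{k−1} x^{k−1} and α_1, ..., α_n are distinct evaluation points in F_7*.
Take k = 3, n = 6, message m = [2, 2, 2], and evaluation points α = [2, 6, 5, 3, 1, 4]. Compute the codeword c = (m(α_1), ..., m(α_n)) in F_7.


c = [0, 2, 6, 5, 6, 0]

Message polynomial: m(x) = 2 + 2·x + 2·x^2 (mod 7).
For each evaluation point α_i, compute m(α_i) mod 7:
  α_1 = 2: Horner steps 2 → 6 → 0, so m(2) = 0.
  α_2 = 6: Horner steps 2 → 0 → 2, so m(6) = 2.
  α_3 = 5: Horner steps 2 → 5 → 6, so m(5) = 6.
  α_4 = 3: Horner steps 2 → 1 → 5, so m(3) = 5.
  α_5 = 1: Horner steps 2 → 4 → 6, so m(1) = 6.
  α_6 = 4: Horner steps 2 → 3 → 0, so m(4) = 0.
Codeword c = [0, 2, 6, 5, 6, 0] ∈ F_7^6.


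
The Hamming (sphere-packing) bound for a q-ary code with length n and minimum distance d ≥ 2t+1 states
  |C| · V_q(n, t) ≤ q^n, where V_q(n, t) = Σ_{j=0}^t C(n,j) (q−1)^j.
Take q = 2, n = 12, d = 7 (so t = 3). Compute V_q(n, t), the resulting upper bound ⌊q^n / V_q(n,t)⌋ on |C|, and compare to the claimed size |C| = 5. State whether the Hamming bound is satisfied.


V_q(n, t) = 299, q^n = 4096, Hamming bound = 13, |C| = 5 ≤ bound (satisfied).

Step 1: Compute V_q(n, t) = Σ_{j=0}^3 C(n, j) (q−1)^j.
  j = 0: C(12,0)·(1)^0 = 1·1 = 1.
  j = 1: C(12,1)·(1)^1 = 12·1 = 12.
  j = 2: C(12,2)·(1)^2 = 66·1 = 66.
  j = 3: C(12,3)·(1)^3 = 220·1 = 220.
  V_q(n, t) = 1 + 12 + 66 + 220 = 299.
Step 2: q^n = 2^12 = 4096.
Step 3: Hamming bound ⌊q^n / V_q(n,t)⌋ = ⌊4096/299⌋ = 13.
Step 4: Compare |C| = 5 to 13: satisfied.
The claimed |C| lies below the Hamming bound.


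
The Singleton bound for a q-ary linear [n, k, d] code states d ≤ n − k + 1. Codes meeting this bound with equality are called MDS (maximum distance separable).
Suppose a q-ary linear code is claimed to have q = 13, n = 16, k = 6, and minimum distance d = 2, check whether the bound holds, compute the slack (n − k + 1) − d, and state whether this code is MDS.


Singleton RHS = n − k + 1 = 11, slack = 9, bound satisfied, not MDS.

Singleton bound: d ≤ n − k + 1.
Here n = 16, k = 6, so n − k + 1 = 11.
Given d = 2, check d ≤ 11: YES.
Slack = (n − k + 1) − d = 9.
The code is NOT MDS (slack = 9 > 0).
Description: the claimed parameters are [16, 6, 2]_13; such a code would be non-MDS.


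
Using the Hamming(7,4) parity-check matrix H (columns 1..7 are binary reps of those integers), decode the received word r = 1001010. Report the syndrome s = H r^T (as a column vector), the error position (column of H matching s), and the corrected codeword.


s = (0, 1, 1)^T, error position = 3, corrected codeword c = 1011010

Compute s = H r^T mod 2 one row at a time:
  s_1 = 1 + 0 + 1 + 0 = 2 ≡ 0 (mod 2).
  s_2 = 0 + 0 + 1 + 0 = 1 ≡ 1 (mod 2).
  s_3 = 1 + 0 + 0 + 0 = 1 ≡ 1 (mod 2).
s = (0, 1, 1)^T — this equals column 3 of H (binary 011), so error is at position 3.
Correct: flip bit 3 of r = 1001010 to get c = 1011010.


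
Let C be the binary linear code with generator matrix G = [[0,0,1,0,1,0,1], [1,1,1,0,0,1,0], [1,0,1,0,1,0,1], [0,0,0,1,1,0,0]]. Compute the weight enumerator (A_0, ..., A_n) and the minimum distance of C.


Weight distribution: A_0 = 1, A_1 = 1, A_2 = 1, A_3 = 4, A_4 = 5, A_5 = 3, A_6 = 1. Minimum distance d = 1.

Enumerate all 2^4 = 16 messages m ∈ F_2^4.
For each, compute codeword c = mG in F_2^7, then tally its weight.
  m = 0000 → c = 0000000, weight = 0.
  m = 1000 → c = 0010101, weight = 3.
  m = 0100 → c = 1110010, weight = 4.
  m = 1100 → c = 1100111, weight = 5.
  m = 0010 → c = 1010101, weight = 4.
  m = 1010 → c = 1000000, weight = 1.
  m = 0110 → c = 0100111, weight = 4.
  m = 1110 → c = 0110010, weight = 3.
  m = 0001 → c = 0001100, weight = 2.
  m = 1001 → c = 0011001, weight = 3.
  m = 0101 → c = 1111110, weight = 6.
  m = 1101 → c = 1101011, weight = 5.
  m = 0011 → c = 1011001, weight = 4.
  m = 1011 → c = 1001100, weight = 3.
  m = 0111 → c = 0101011, weight = 4.
  m = 1111 → c = 0111110, weight = 5.
Tally weights:
  weight 0: 1 codewords.
  weight 1: 1 codewords.
  weight 2: 1 codewords.
  weight 3: 4 codewords.
  weight 4: 5 codewords.
  weight 5: 3 codewords.
  weight 6: 1 codewords.
Minimum distance d = smallest w > 0 with A_w > 0 = 1.
Sanity: Σ A_w = 16 = 2^4 = 16 ✓.


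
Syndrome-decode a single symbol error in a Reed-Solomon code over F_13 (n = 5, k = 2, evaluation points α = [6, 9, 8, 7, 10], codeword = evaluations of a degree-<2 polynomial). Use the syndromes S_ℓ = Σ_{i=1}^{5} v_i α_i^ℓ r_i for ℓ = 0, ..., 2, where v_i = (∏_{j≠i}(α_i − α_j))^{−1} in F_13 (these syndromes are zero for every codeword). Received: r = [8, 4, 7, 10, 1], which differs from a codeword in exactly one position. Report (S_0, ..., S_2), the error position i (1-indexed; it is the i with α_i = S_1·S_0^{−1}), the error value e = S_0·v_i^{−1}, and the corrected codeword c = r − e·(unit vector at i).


S = (9, 2, 12), error at position 1, error magnitude e = 8, c = [0, 4, 7, 10, 1].

Step 1: column multipliers v_i = (∏_{j≠i}(α_i − α_j))^{−1} mod 13.
  i = 1 (α = 6): (6−9)(6−8)(6−7)(6−10) = (−3)·(−2)·(−1)·(−4) = 24 ≡ 11, so v_1 = 11^{−1} = 6 (mod 13).
  i = 2 (α = 9): (9−6)(9−8)(9−7)(9−10) = 3·1·2·(−1) = −6 ≡ 7, so v_2 = 7^{−1} = 2 (mod 13).
  i = 3 (α = 8): (8−6)(8−9)(8−7)(8−10) = 2·(−1)·1·(−2) = 4 ≡ 4, so v_3 = 4^{−1} = 10 (mod 13).
  i = 4 (α = 7): (7−6)(7−9)(7−8)(7−10) = 1·(−2)·(−1)·(−3) = −6 ≡ 7, so v_4 = 7^{−1} = 2 (mod 13).
  i = 5 (α = 10): (10−6)(10−9)(10−8)(10−7) = 4·1·2·3 = 24 ≡ 11, so v_5 = 11^{−1} = 6 (mod 13).
  v = [6, 2, 10, 2, 6].
Step 2: syndromes of r = [8, 4, 7, 10, 1] (all sums mod 13).
  S_0 = Σ v_i r_i = 6·8 + 2·4 + 10·7 + 2·10 + 6·1 = 152 ≡ 9.
  S_1 = Σ v_i α_i r_i = 6·6·8 + 2·9·4 + 10·8·7 + 2·7·10 + 6·10·1 = 1120 ≡ 2.
  α_i^2 mod 13 = [10, 3, 12, 10, 9].
  S_2 = Σ v_i α_i^2 r_i = 6·10·8 + 2·3·4 + 10·12·7 + 2·10·10 + 6·9·1 = 1598 ≡ 12.
  S = (9, 2, 12) ≠ 0, so r is not a codeword (an error is present).
Step 3: locate the error. For a single error e at position i, S_ℓ = v_i·e·α_i^ℓ, so α_err = S_1/S_0.
  S_0^{−1} = 9^{−1} = 3 (mod 13), so α_err = 2·3 = 6 ≡ 6 = α_1. Error position i = 1.
  Consistency check: S_2/S_1 = 12·7 = 84 ≡ 6 = α_err ✓ (single-error assumption holds).
Step 4: error magnitude e = S_0/v_1 = S_0·∏_{j≠1}(α_1 − α_j) = 9·11 = 99 ≡ 8 (mod 13).
Step 5: correct position 1: c_1 = r_1 − e = 8 − 8 ≡ 0 (mod 13). Hence c = [0, 4, 7, 10, 1].
  Check: interpolating c through the α_i gives m(x) = 5 + 10·x (degree < 2) with m(α_i) = c_i for every i, so c is indeed a codeword.


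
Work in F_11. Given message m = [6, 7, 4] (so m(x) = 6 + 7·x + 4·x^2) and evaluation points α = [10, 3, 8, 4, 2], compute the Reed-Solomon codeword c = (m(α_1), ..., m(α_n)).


c = [3, 8, 10, 10, 3]

Message polynomial: m(x) = 6 + 7·x + 4·x^2 (mod 11).
For each evaluation point α_i, compute m(α_i) mod 11:
  α_1 = 10: Horner steps 4 → 3 → 3, so m(10) = 3.
  α_2 = 3: Horner steps 4 → 8 → 8, so m(3) = 8.
  α_3 = 8: Horner steps 4 → 6 → 10, so m(8) = 10.
  α_4 = 4: Horner steps 4 → 1 → 10, so m(4) = 10.
  α_5 = 2: Horner steps 4 → 4 → 3, so m(2) = 3.
Codeword c = [3, 8, 10, 10, 3] ∈ F_11^5.


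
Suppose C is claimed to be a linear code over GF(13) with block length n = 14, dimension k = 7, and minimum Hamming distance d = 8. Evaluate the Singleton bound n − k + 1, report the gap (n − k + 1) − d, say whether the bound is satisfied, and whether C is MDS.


Singleton RHS = n − k + 1 = 8, slack = 0, bound satisfied, MDS.

Singleton bound: d ≤ n − k + 1.
Here n = 14, k = 7, so n − k + 1 = 8.
Given d = 8, check d ≤ 8: YES.
Slack = (n − k + 1) − d = 0.
The code is MDS (slack = 0).
Description: the claimed parameters are [14, 7, 8]_13; such a code would be MDS (meets Singleton bound).


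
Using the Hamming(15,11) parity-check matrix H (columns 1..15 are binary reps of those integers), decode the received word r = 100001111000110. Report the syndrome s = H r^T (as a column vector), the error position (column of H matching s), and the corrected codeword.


s = (0, 0, 1, 0)^T, error position = 2, corrected codeword c = 110001111000110

Compute s = H r^T mod 2 one row at a time:
  s_1 = 1 + 1 + 0 + 0 + 0 + 1 + 1 + 0 = 4 ≡ 0 (mod 2).
  s_2 = 0 + 0 + 1 + 1 + 0 + 1 + 1 + 0 = 4 ≡ 0 (mod 2).
  s_3 = 0 + 0 + 1 + 1 + 0 + 0 + 1 + 0 = 3 ≡ 1 (mod 2).
  s_4 = 1 + 0 + 0 + 1 + 1 + 0 + 1 + 0 = 4 ≡ 0 (mod 2).
s = (0, 0, 1, 0)^T — this equals column 2 of H (binary 0010), so error is at position 2.
Correct: flip bit 2 of r = 100001111000110 to get c = 110001111000110.


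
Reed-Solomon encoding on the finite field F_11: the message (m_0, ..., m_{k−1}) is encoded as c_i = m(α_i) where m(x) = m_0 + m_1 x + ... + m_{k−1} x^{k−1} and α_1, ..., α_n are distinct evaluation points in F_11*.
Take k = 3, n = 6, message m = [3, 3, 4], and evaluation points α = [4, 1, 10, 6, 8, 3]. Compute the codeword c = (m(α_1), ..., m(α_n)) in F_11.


c = [2, 10, 4, 0, 8, 4]

Message polynomial: m(x) = 3 + 3·x + 4·x^2 (mod 11).
For each evaluation point α_i, compute m(α_i) mod 11:
  α_1 = 4: Horner steps 4 → 8 → 2, so m(4) = 2.
  α_2 = 1: Horner steps 4 → 7 → 10, so m(1) = 10.
  α_3 = 10: Horner steps 4 → 10 → 4, so m(10) = 4.
  α_4 = 6: Horner steps 4 → 5 → 0, so m(6) = 0.
  α_5 = 8: Horner steps 4 → 2 → 8, so m(8) = 8.
  α_6 = 3: Horner steps 4 → 4 → 4, so m(3) = 4.
Codeword c = [2, 10, 4, 0, 8, 4] ∈ F_11^6.


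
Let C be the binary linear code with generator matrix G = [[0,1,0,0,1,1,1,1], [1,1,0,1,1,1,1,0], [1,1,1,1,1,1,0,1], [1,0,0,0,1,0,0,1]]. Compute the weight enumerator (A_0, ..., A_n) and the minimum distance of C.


Weight distribution: A_0 = 1, A_2 = 1, A_3 = 3, A_4 = 5, A_5 = 4, A_6 = 1, A_7 = 1. Minimum distance d = 2.

Enumerate all 2^4 = 16 messages m ∈ F_2^4.
For each, compute codeword c = mG in F_2^8, then tally its weight.
  m = 0000 → c = 00000000, weight = 0.
  m = 1000 → c = 01001111, weight = 5.
  m = 0100 → c = 11011110, weight = 6.
  m = 1100 → c = 10010001, weight = 3.
  m = 0010 → c = 11111101, weight = 7.
  m = 1010 → c = 10110010, weight = 4.
  m = 0110 → c = 00100011, weight = 3.
  m = 1110 → c = 01101100, weight = 4.
  m = 0001 → c = 10001001, weight = 3.
  m = 1001 → c = 11000110, weight = 4.
  m = 0101 → c = 01010111, weight = 5.
  m = 1101 → c = 00011000, weight = 2.
  m = 0011 → c = 01110100, weight = 4.
  m = 1011 → c = 00111011, weight = 5.
  m = 0111 → c = 10101010, weight = 4.
  m = 1111 → c = 11100101, weight = 5.
Tally weights:
  weight 0: 1 codewords.
  weight 2: 1 codewords.
  weight 3: 3 codewords.
  weight 4: 5 codewords.
  weight 5: 4 codewords.
  weight 6: 1 codewords.
  weight 7: 1 codewords.
Minimum distance d = smallest w > 0 with A_w > 0 = 2.
Sanity: Σ A_w = 16 = 2^4 = 16 ✓.


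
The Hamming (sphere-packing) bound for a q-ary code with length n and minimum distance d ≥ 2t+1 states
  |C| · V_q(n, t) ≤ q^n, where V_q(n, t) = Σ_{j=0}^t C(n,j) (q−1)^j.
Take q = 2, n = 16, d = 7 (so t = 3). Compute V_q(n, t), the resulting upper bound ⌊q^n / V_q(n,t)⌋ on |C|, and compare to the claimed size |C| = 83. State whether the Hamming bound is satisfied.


V_q(n, t) = 697, q^n = 65536, Hamming bound = 94, |C| = 83 ≤ bound (satisfied).

Step 1: Compute V_q(n, t) = Σ_{j=0}^3 C(n, j) (q−1)^j.
  j = 0: C(16,0)·(1)^0 = 1·1 = 1.
  j = 1: C(16,1)·(1)^1 = 16·1 = 16.
  j = 2: C(16,2)·(1)^2 = 120·1 = 120.
  j = 3: C(16,3)·(1)^3 = 560·1 = 560.
  V_q(n, t) = 1 + 16 + 120 + 560 = 697.
Step 2: q^n = 2^16 = 65536.
Step 3: Hamming bound ⌊q^n / V_q(n,t)⌋ = ⌊65536/697⌋ = 94.
Step 4: Compare |C| = 83 to 94: satisfied.
The claimed |C| lies below the Hamming bound.


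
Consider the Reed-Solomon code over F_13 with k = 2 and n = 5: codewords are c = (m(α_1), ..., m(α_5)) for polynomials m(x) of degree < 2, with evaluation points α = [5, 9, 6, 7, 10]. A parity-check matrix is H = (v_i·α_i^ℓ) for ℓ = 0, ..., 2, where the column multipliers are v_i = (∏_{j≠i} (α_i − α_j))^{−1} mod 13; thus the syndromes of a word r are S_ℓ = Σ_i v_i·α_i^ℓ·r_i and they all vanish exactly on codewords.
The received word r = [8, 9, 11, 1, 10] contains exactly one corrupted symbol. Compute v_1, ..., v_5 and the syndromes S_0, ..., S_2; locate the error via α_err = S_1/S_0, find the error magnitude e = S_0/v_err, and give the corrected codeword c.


S = (1, 9, 3), error at position 2, error magnitude e = 2, c = [8, 7, 11, 1, 10].

Step 1: column multipliers v_i = (∏_{j≠i}(α_i − α_j))^{−1} mod 13.
  i = 1 (α = 5): (5−9)(5−6)(5−7)(5−10) = (−4)·(−1)·(−2)·(−5) = 40 ≡ 1, so v_1 = 1^{−1} = 1 (mod 13).
  i = 2 (α = 9): (9−5)(9−6)(9−7)(9−10) = 4·3·2·(−1) = −24 ≡ 2, so v_2 = 2^{−1} = 7 (mod 13).
  i = 3 (α = 6): (6−5)(6−9)(6−7)(6−10) = 1·(−3)·(−1)·(−4) = −12 ≡ 1, so v_3 = 1^{−1} = 1 (mod 13).
  i = 4 (α = 7): (7−5)(7−9)(7−6)(7−10) = 2·(−2)·1·(−3) = 12 ≡ 12, so v_4 = 12^{−1} = 12 (mod 13).
  i = 5 (α = 10): (10−5)(10−9)(10−6)(10−7) = 5·1·4·3 = 60 ≡ 8, so v_5 = 8^{−1} = 5 (mod 13).
  v = [1, 7, 1, 12, 5].
Step 2: syndromes of r = [8, 9, 11, 1, 10] (all sums mod 13).
  S_0 = Σ v_i r_i = 1·8 + 7·9 + 1·11 + 12·1 + 5·10 = 144 ≡ 1.
  S_1 = Σ v_i α_i r_i = 1·5·8 + 7·9·9 + 1·6·11 + 12·7·1 + 5·10·10 = 1257 ≡ 9.
  α_i^2 mod 13 = [12, 3, 10, 10, 9].
  S_2 = Σ v_i α_i^2 r_i = 1·12·8 + 7·3·9 + 1·10·11 + 12·10·1 + 5·9·10 = 965 ≡ 3.
  S = (1, 9, 3) ≠ 0, so r is not a codeword (an error is present).
Step 3: locate the error. For a single error e at position i, S_ℓ = v_i·e·α_i^ℓ, so α_err = S_1/S_0.
  S_0^{−1} = 1^{−1} = 1 (mod 13), so α_err = 9·1 = 9 ≡ 9 = α_2. Error position i = 2.
  Consistency check: S_2/S_1 = 3·3 = 9 ≡ 9 = α_err ✓ (single-error assumption holds).
Step 4: error magnitude e = S_0/v_2 = S_0·∏_{j≠2}(α_2 − α_j) = 1·2 = 2 ≡ 2 (mod 13).
Step 5: correct position 2: c_2 = r_2 − e = 9 − 2 ≡ 7 (mod 13). Hence c = [8, 7, 11, 1, 10].
  Check: interpolating c through the α_i gives m(x) = 6 + 3·x (degree < 2) with m(α_i) = c_i for every i, so c is indeed a codeword.


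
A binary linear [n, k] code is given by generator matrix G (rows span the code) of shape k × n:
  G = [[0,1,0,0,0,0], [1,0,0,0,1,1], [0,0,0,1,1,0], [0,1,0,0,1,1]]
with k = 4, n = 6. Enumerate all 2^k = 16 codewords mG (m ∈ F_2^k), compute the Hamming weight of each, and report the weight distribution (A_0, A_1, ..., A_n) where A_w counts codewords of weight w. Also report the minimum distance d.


Weight distribution: A_0 = 1, A_1 = 2, A_2 = 4, A_3 = 6, A_4 = 3. Minimum distance d = 1.

Enumerate all 2^4 = 16 messages m ∈ F_2^4.
For each, compute codeword c = mG in F_2^6, then tally its weight.
  m = 0000 → c = 000000, weight = 0.
  m = 1000 → c = 010000, weight = 1.
  m = 0100 → c = 100011, weight = 3.
  m = 1100 → c = 110011, weight = 4.
  m = 0010 → c = 000110, weight = 2.
  m = 1010 → c = 010110, weight = 3.
  m = 0110 → c = 100101, weight = 3.
  m = 1110 → c = 110101, weight = 4.
  m = 0001 → c = 010011, weight = 3.
  m = 1001 → c = 000011, weight = 2.
  m = 0101 → c = 110000, weight = 2.
  m = 1101 → c = 100000, weight = 1.
  m = 0011 → c = 010101, weight = 3.
  m = 1011 → c = 000101, weight = 2.
  m = 0111 → c = 110110, weight = 4.
  m = 1111 → c = 100110, weight = 3.
Tally weights:
  weight 0: 1 codewords.
  weight 1: 2 codewords.
  weight 2: 4 codewords.
  weight 3: 6 codewords.
  weight 4: 3 codewords.
Minimum distance d = smallest w > 0 with A_w > 0 = 1.
Sanity: Σ A_w = 16 = 2^4 = 16 ✓.


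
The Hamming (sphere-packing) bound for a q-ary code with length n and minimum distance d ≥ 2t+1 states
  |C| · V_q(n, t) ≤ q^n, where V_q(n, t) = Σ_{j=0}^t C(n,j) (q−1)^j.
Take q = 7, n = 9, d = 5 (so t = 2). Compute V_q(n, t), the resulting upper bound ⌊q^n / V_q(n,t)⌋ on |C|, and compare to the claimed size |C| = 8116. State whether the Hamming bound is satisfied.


V_q(n, t) = 1351, q^n = 40353607, Hamming bound = 29869, |C| = 8116 ≤ bound (satisfied).

Step 1: Compute V_q(n, t) = Σ_{j=0}^2 C(n, j) (q−1)^j.
  j = 0: C(9,0)·(6)^0 = 1·1 = 1.
  j = 1: C(9,1)·(6)^1 = 9·6 = 54.
  j = 2: C(9,2)·(6)^2 = 36·36 = 1296.
  V_q(n, t) = 1 + 54 + 1296 = 1351.
Step 2: q^n = 7^9 = 40353607.
Step 3: Hamming bound ⌊q^n / V_q(n,t)⌋ = ⌊40353607/1351⌋ = 29869.
Step 4: Compare |C| = 8116 to 29869: satisfied.
The claimed |C| lies below the Hamming bound.


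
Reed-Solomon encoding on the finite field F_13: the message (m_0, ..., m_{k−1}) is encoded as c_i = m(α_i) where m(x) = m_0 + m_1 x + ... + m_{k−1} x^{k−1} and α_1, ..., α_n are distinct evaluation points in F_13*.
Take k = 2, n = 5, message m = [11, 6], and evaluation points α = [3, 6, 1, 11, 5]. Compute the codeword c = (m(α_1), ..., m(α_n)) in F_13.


c = [3, 8, 4, 12, 2]

Message polynomial: m(x) = 11 + 6·x (mod 13).
For each evaluation point α_i, compute m(α_i) mod 13:
  α_1 = 3: Horner steps 6 → 3, so m(3) = 3.
  α_2 = 6: Horner steps 6 → 8, so m(6) = 8.
  α_3 = 1: Horner steps 6 → 4, so m(1) = 4.
  α_4 = 11: Horner steps 6 → 12, so m(11) = 12.
  α_5 = 5: Horner steps 6 → 2, so m(5) = 2.
Codeword c = [3, 8, 4, 12, 2] ∈ F_13^5.


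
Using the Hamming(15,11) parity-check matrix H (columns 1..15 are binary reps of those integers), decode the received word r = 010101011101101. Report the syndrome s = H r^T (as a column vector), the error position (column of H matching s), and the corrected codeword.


s = (0, 1, 0, 1)^T, error position = 5, corrected codeword c = 010111011101101

Compute s = H r^T mod 2 one row at a time:
  s_1 = 1 + 1 + 1 + 0 + 1 + 1 + 0 + 1 = 6 ≡ 0 (mod 2).
  s_2 = 1 + 0 + 1 + 0 + 1 + 1 + 0 + 1 = 5 ≡ 1 (mod 2).
  s_3 = 1 + 0 + 1 + 0 + 1 + 0 + 0 + 1 = 4 ≡ 0 (mod 2).
  s_4 = 0 + 0 + 0 + 0 + 1 + 0 + 1 + 1 = 3 ≡ 1 (mod 2).
s = (0, 1, 0, 1)^T — this equals column 5 of H (binary 0101), so error is at position 5.
Correct: flip bit 5 of r = 010101011101101 to get c = 010111011101101.


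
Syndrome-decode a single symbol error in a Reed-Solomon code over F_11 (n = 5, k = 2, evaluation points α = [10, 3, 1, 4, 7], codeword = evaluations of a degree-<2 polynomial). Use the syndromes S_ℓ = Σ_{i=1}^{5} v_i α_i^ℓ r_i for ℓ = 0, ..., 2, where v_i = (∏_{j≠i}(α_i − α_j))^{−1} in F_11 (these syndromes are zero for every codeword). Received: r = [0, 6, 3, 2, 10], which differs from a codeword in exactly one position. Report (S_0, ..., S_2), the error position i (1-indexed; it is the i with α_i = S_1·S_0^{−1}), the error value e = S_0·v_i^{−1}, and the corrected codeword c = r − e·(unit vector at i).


S = (5, 2, 3), error at position 5, error magnitude e = 9, c = [0, 6, 3, 2, 1].

Step 1: column multipliers v_i = (∏_{j≠i}(α_i − α_j))^{−1} mod 11.
  i = 1 (α = 10): (10−3)(10−1)(10−4)(10−7) = 7·9·6·3 = 1134 ≡ 1, so v_1 = 1^{−1} = 1 (mod 11).
  i = 2 (α = 3): (3−10)(3−1)(3−4)(3−7) = (−7)·2·(−1)·(−4) = −56 ≡ 10, so v_2 = 10^{−1} = 10 (mod 11).
  i = 3 (α = 1): (1−10)(1−3)(1−4)(1−7) = (−9)·(−2)·(−3)·(−6) = 324 ≡ 5, so v_3 = 5^{−1} = 9 (mod 11).
  i = 4 (α = 4): (4−10)(4−3)(4−1)(4−7) = (−6)·1·3·(−3) = 54 ≡ 10, so v_4 = 10^{−1} = 10 (mod 11).
  i = 5 (α = 7): (7−10)(7−3)(7−1)(7−4) = (−3)·4·6·3 = −216 ≡ 4, so v_5 = 4^{−1} = 3 (mod 11).
  v = [1, 10, 9, 10, 3].
Step 2: syndromes of r = [0, 6, 3, 2, 10] (all sums mod 11).
  S_0 = Σ v_i r_i = 1·0 + 10·6 + 9·3 + 10·2 + 3·10 = 137 ≡ 5.
  S_1 = Σ v_i α_i r_i = 1·10·0 + 10·3·6 + 9·1·3 + 10·4·2 + 3·7·10 = 497 ≡ 2.
  α_i^2 mod 11 = [1, 9, 1, 5, 5].
  S_2 = Σ v_i α_i^2 r_i = 1·1·0 + 10·9·6 + 9·1·3 + 10·5·2 + 3·5·10 = 817 ≡ 3.
  S = (5, 2, 3) ≠ 0, so r is not a codeword (an error is present).
Step 3: locate the error. For a single error e at position i, S_ℓ = v_i·e·α_i^ℓ, so α_err = S_1/S_0.
  S_0^{−1} = 5^{−1} = 9 (mod 11), so α_err = 2·9 = 18 ≡ 7 = α_5. Error position i = 5.
  Consistency check: S_2/S_1 = 3·6 = 18 ≡ 7 = α_err ✓ (single-error assumption holds).
Step 4: error magnitude e = S_0/v_5 = S_0·∏_{j≠5}(α_5 − α_j) = 5·4 = 20 ≡ 9 (mod 11).
Step 5: correct position 5: c_5 = r_5 − e = 10 − 9 ≡ 1 (mod 11). Hence c = [0, 6, 3, 2, 1].
  Check: interpolating c through the α_i gives m(x) = 7 + 7·x (degree < 2) with m(α_i) = c_i for every i, so c is indeed a codeword.


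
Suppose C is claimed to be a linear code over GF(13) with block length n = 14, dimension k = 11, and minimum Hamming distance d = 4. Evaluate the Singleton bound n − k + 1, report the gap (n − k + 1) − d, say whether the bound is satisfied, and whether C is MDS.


Singleton RHS = n − k + 1 = 4, slack = 0, bound satisfied, MDS.

Singleton bound: d ≤ n − k + 1.
Here n = 14, k = 11, so n − k + 1 = 4.
Given d = 4, check d ≤ 4: YES.
Slack = (n − k + 1) − d = 0.
The code is MDS (slack = 0).
Description: the claimed parameters are [14, 11, 4]_13; such a code would be MDS (meets Singleton bound).


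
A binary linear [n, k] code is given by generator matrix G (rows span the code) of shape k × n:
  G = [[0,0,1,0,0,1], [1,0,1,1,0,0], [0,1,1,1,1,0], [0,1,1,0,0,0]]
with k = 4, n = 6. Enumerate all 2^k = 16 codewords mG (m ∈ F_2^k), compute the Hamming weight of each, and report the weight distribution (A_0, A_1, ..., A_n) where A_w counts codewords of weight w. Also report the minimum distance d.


Weight distribution: A_0 = 1, A_2 = 4, A_3 = 6, A_4 = 3, A_5 = 2. Minimum distance d = 2.

Enumerate all 2^4 = 16 messages m ∈ F_2^4.
For each, compute codeword c = mG in F_2^6, then tally its weight.
  m = 0000 → c = 000000, weight = 0.
  m = 1000 → c = 001001, weight = 2.
  m = 0100 → c = 101100, weight = 3.
  m = 1100 → c = 100101, weight = 3.
  m = 0010 → c = 011110, weight = 4.
  m = 1010 → c = 010111, weight = 4.
  m = 0110 → c = 110010, weight = 3.
  m = 1110 → c = 111011, weight = 5.
  m = 0001 → c = 011000, weight = 2.
  m = 1001 → c = 010001, weight = 2.
  m = 0101 → c = 110100, weight = 3.
  m = 1101 → c = 111101, weight = 5.
  m = 0011 → c = 000110, weight = 2.
  m = 1011 → c = 001111, weight = 4.
  m = 0111 → c = 101010, weight = 3.
  m = 1111 → c = 100011, weight = 3.
Tally weights:
  weight 0: 1 codewords.
  weight 2: 4 codewords.
  weight 3: 6 codewords.
  weight 4: 3 codewords.
  weight 5: 2 codewords.
Minimum distance d = smallest w > 0 with A_w > 0 = 2.
Sanity: Σ A_w = 16 = 2^4 = 16 ✓.


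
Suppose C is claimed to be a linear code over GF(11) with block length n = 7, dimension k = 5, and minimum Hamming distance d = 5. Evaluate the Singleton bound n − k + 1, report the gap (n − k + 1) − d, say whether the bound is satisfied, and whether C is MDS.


Singleton RHS = n − k + 1 = 3, slack = -2, bound violated (no such code; not MDS).

Singleton bound: d ≤ n − k + 1.
Here n = 7, k = 5, so n − k + 1 = 3.
Given d = 5, check d ≤ 3: NO.
Slack = (n − k + 1) − d = -2.
The slack is negative: d = 5 exceeds n − k + 1 = 3 by 2, so the Singleton bound is violated and no linear [7, 5, 5]_11 code can exist. In particular it is not MDS (MDS requires d = n − k + 1 exactly).
Description: the claimed parameters are [7, 5, 5]_11; such a code would be impossible (violates the Singleton bound).


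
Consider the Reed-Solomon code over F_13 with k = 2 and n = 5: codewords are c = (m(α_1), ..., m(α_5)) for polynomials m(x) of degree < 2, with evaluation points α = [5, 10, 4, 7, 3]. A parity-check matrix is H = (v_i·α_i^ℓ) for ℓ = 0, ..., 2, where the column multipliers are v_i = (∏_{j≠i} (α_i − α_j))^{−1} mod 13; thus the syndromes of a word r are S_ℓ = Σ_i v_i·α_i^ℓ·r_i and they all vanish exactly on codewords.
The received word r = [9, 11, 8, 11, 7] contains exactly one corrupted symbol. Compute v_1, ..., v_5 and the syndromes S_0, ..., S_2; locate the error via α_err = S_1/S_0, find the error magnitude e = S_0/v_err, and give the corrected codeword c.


S = (6, 8, 2), error at position 2, error magnitude e = 10, c = [9, 1, 8, 11, 7].

Step 1: column multipliers v_i = (∏_{j≠i}(α_i − α_j))^{−1} mod 13.
  i = 1 (α = 5): (5−10)(5−4)(5−7)(5−3) = (−5)·1·(−2)·2 = 20 ≡ 7, so v_1 = 7^{−1} = 2 (mod 13).
  i = 2 (α = 10): (10−5)(10−4)(10−7)(10−3) = 5·6·3·7 = 630 ≡ 6, so v_2 = 6^{−1} = 11 (mod 13).
  i = 3 (α = 4): (4−5)(4−10)(4−7)(4−3) = (−1)·(−6)·(−3)·1 = −18 ≡ 8, so v_3 = 8^{−1} = 5 (mod 13).
  i = 4 (α = 7): (7−5)(7−10)(7−4)(7−3) = 2·(−3)·3·4 = −72 ≡ 6, so v_4 = 6^{−1} = 11 (mod 13).
  i = 5 (α = 3): (3−5)(3−10)(3−4)(3−7) = (−2)·(−7)·(−1)·(−4) = 56 ≡ 4, so v_5 = 4^{−1} = 10 (mod 13).
  v = [2, 11, 5, 11, 10].
Step 2: syndromes of r = [9, 11, 8, 11, 7] (all sums mod 13).
  S_0 = Σ v_i r_i = 2·9 + 11·11 + 5·8 + 11·11 + 10·7 = 370 ≡ 6.
  S_1 = Σ v_i α_i r_i = 2·5·9 + 11·10·11 + 5·4·8 + 11·7·11 + 10·3·7 = 2517 ≡ 8.
  α_i^2 mod 13 = [12, 9, 3, 10, 9].
  S_2 = Σ v_i α_i^2 r_i = 2·12·9 + 11·9·11 + 5·3·8 + 11·10·11 + 10·9·7 = 3265 ≡ 2.
  S = (6, 8, 2) ≠ 0, so r is not a codeword (an error is present).
Step 3: locate the error. For a single error e at position i, S_ℓ = v_i·e·α_i^ℓ, so α_err = S_1/S_0.
  S_0^{−1} = 6^{−1} = 11 (mod 13), so α_err = 8·11 = 88 ≡ 10 = α_2. Error position i = 2.
  Consistency check: S_2/S_1 = 2·5 = 10 ≡ 10 = α_err ✓ (single-error assumption holds).
Step 4: error magnitude e = S_0/v_2 = S_0·∏_{j≠2}(α_2 − α_j) = 6·6 = 36 ≡ 10 (mod 13).
Step 5: correct position 2: c_2 = r_2 − e = 11 − 10 ≡ 1 (mod 13). Hence c = [9, 1, 8, 11, 7].
  Check: interpolating c through the α_i gives m(x) = 4 + 1·x (degree < 2) with m(α_i) = c_i for every i, so c is indeed a codeword.


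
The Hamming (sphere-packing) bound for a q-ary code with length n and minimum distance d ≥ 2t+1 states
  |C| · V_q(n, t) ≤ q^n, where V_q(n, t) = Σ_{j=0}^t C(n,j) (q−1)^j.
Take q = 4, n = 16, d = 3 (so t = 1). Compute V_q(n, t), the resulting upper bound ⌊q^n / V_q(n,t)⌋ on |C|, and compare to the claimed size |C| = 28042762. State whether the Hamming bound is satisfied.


V_q(n, t) = 49, q^n = 4294967296, Hamming bound = 87652393, |C| = 28042762 ≤ bound (satisfied).

Step 1: Compute V_q(n, t) = Σ_{j=0}^1 C(n, j) (q−1)^j.
  j = 0: C(16,0)·(3)^0 = 1·1 = 1.
  j = 1: C(16,1)·(3)^1 = 16·3 = 48.
  V_q(n, t) = 1 + 48 = 49.
Step 2: q^n = 4^16 = 4294967296.
Step 3: Hamming bound ⌊q^n / V_q(n,t)⌋ = ⌊4294967296/49⌋ = 87652393.
Step 4: Compare |C| = 28042762 to 87652393: satisfied.
The claimed |C| lies below the Hamming bound.


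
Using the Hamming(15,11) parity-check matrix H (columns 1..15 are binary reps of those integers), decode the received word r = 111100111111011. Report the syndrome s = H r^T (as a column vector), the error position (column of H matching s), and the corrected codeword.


s = (1, 1, 1, 0)^T, error position = 14, corrected codeword c = 111100111111001

Compute s = H r^T mod 2 one row at a time:
  s_1 = 1 + 1 + 1 + 1 + 1 + 0 + 1 + 1 = 7 ≡ 1 (mod 2).
  s_2 = 1 + 0 + 0 + 1 + 1 + 0 + 1 + 1 = 5 ≡ 1 (mod 2).
  s_3 = 1 + 1 + 0 + 1 + 1 + 1 + 1 + 1 = 7 ≡ 1 (mod 2).
  s_4 = 1 + 1 + 0 + 1 + 1 + 1 + 0 + 1 = 6 ≡ 0 (mod 2).
s = (1, 1, 1, 0)^T — this equals column 14 of H (binary 1110), so error is at position 14.
Correct: flip bit 14 of r = 111100111111011 to get c = 111100111111001.


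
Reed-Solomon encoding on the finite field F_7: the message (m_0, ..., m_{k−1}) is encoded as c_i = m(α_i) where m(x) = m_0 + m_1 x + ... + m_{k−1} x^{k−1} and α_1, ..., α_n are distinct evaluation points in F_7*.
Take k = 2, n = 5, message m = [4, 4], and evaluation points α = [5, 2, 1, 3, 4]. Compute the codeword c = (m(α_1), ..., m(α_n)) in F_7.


c = [3, 5, 1, 2, 6]

Message polynomial: m(x) = 4 + 4·x (mod 7).
For each evaluation point α_i, compute m(α_i) mod 7:
  α_1 = 5: Horner steps 4 → 3, so m(5) = 3.
  α_2 = 2: Horner steps 4 → 5, so m(2) = 5.
  α_3 = 1: Horner steps 4 → 1, so m(1) = 1.
  α_4 = 3: Horner steps 4 → 2, so m(3) = 2.
  α_5 = 4: Horner steps 4 → 6, so m(4) = 6.
Codeword c = [3, 5, 1, 2, 6] ∈ F_7^5.


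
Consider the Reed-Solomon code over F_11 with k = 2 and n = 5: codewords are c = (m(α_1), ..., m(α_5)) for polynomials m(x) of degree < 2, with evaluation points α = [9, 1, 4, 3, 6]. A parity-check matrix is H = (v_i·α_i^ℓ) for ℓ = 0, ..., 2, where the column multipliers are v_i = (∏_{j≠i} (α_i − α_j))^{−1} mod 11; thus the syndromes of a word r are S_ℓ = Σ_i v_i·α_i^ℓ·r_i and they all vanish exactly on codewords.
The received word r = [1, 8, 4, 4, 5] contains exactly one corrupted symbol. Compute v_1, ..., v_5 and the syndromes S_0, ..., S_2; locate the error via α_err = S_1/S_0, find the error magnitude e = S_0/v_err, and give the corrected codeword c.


S = (9, 5, 4), error at position 4, error magnitude e = 6, c = [1, 8, 4, 9, 5].

Step 1: column multipliers v_i = (∏_{j≠i}(α_i − α_j))^{−1} mod 11.
  i = 1 (α = 9): (9−1)(9−4)(9−3)(9−6) = 8·5·6·3 = 720 ≡ 5, so v_1 = 5^{−1} = 9 (mod 11).
  i = 2 (α = 1): (1−9)(1−4)(1−3)(1−6) = (−8)·(−3)·(−2)·(−5) = 240 ≡ 9, so v_2 = 9^{−1} = 5 (mod 11).
  i = 3 (α = 4): (4−9)(4−1)(4−3)(4−6) = (−5)·3·1·(−2) = 30 ≡ 8, so v_3 = 8^{−1} = 7 (mod 11).
  i = 4 (α = 3): (3−9)(3−1)(3−4)(3−6) = (−6)·2·(−1)·(−3) = −36 ≡ 8, so v_4 = 8^{−1} = 7 (mod 11).
  i = 5 (α = 6): (6−9)(6−1)(6−4)(6−3) = (−3)·5·2·3 = −90 ≡ 9, so v_5 = 9^{−1} = 5 (mod 11).
  v = [9, 5, 7, 7, 5].
Step 2: syndromes of r = [1, 8, 4, 4, 5] (all sums mod 11).
  S_0 = Σ v_i r_i = 9·1 + 5·8 + 7·4 + 7·4 + 5·5 = 130 ≡ 9.
  S_1 = Σ v_i α_i r_i = 9·9·1 + 5·1·8 + 7·4·4 + 7·3·4 + 5·6·5 = 467 ≡ 5.
  α_i^2 mod 11 = [4, 1, 5, 9, 3].
  S_2 = Σ v_i α_i^2 r_i = 9·4·1 + 5·1·8 + 7·5·4 + 7·9·4 + 5·3·5 = 543 ≡ 4.
  S = (9, 5, 4) ≠ 0, so r is not a codeword (an error is present).
Step 3: locate the error. For a single error e at position i, S_ℓ = v_i·e·α_i^ℓ, so α_err = S_1/S_0.
  S_0^{−1} = 9^{−1} = 5 (mod 11), so α_err = 5·5 = 25 ≡ 3 = α_4. Error position i = 4.
  Consistency check: S_2/S_1 = 4·9 = 36 ≡ 3 = α_err ✓ (single-error assumption holds).
Step 4: error magnitude e = S_0/v_4 = S_0·∏_{j≠4}(α_4 − α_j) = 9·8 = 72 ≡ 6 (mod 11).
Step 5: correct position 4: c_4 = r_4 − e = 4 − 6 ≡ 9 (mod 11). Hence c = [1, 8, 4, 9, 5].
  Check: interpolating c through the α_i gives m(x) = 2 + 6·x (degree < 2) with m(α_i) = c_i for every i, so c is indeed a codeword.


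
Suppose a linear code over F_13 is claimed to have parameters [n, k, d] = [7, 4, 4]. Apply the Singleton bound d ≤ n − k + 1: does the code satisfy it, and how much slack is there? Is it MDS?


Singleton RHS = n − k + 1 = 4, slack = 0, bound satisfied, MDS.

Singleton bound: d ≤ n − k + 1.
Here n = 7, k = 4, so n − k + 1 = 4.
Given d = 4, check d ≤ 4: YES.
Slack = (n − k + 1) − d = 0.
The code is MDS (slack = 0).
Description: the claimed parameters are [7, 4, 4]_13; such a code would be MDS (meets Singleton bound).


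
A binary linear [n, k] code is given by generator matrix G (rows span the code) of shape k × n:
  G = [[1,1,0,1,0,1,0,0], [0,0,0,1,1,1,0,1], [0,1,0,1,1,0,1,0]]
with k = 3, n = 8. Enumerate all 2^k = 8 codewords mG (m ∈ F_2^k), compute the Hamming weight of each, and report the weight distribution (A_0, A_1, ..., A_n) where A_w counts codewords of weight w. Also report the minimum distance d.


Weight distribution: A_0 = 1, A_4 = 7. Minimum distance d = 4.

Enumerate all 2^3 = 8 messages m ∈ F_2^3.
For each, compute codeword c = mG in F_2^8, then tally its weight.
  m = 000 → c = 00000000, weight = 0.
  m = 100 → c = 11010100, weight = 4.
  m = 010 → c = 00011101, weight = 4.
  m = 110 → c = 11001001, weight = 4.
  m = 001 → c = 01011010, weight = 4.
  m = 101 → c = 10001110, weight = 4.
  m = 011 → c = 01000111, weight = 4.
  m = 111 → c = 10010011, weight = 4.
Tally weights:
  weight 0: 1 codewords.
  weight 4: 7 codewords.
Minimum distance d = smallest w > 0 with A_w > 0 = 4.
Sanity: Σ A_w = 8 = 2^3 = 8 ✓.


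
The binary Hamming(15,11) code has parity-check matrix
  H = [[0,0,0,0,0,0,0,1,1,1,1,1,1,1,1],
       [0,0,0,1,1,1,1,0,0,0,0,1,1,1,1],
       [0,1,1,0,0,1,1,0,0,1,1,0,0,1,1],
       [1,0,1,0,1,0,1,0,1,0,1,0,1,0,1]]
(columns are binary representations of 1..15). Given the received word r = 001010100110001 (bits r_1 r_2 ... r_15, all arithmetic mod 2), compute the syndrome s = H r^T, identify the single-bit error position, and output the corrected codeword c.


s = (1, 1, 1, 1)^T, error position = 15, corrected codeword c = 001010100110000

Compute s = H r^T mod 2 one row at a time:
  s_1 = 0 + 0 + 1 + 1 + 0 + 0 + 0 + 1 = 3 ≡ 1 (mod 2).
  s_2 = 0 + 1 + 0 + 1 + 0 + 0 + 0 + 1 = 3 ≡ 1 (mod 2).
  s_3 = 0 + 1 + 0 + 1 + 1 + 1 + 0 + 1 = 5 ≡ 1 (mod 2).
  s_4 = 0 + 1 + 1 + 1 + 0 + 1 + 0 + 1 = 5 ≡ 1 (mod 2).
s = (1, 1, 1, 1)^T — this equals column 15 of H (binary 1111), so error is at position 15.
Correct: flip bit 15 of r = 001010100110001 to get c = 001010100110000.


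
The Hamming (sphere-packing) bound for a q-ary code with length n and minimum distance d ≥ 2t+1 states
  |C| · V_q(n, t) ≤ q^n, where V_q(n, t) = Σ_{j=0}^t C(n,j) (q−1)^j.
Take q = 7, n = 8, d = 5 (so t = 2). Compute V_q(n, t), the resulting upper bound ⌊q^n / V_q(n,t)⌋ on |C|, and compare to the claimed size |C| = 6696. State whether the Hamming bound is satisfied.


V_q(n, t) = 1057, q^n = 5764801, Hamming bound = 5453, |C| = 6696 > bound (violated).

Step 1: Compute V_q(n, t) = Σ_{j=0}^2 C(n, j) (q−1)^j.
  j = 0: C(8,0)·(6)^0 = 1·1 = 1.
  j = 1: C(8,1)·(6)^1 = 8·6 = 48.
  j = 2: C(8,2)·(6)^2 = 28·36 = 1008.
  V_q(n, t) = 1 + 48 + 1008 = 1057.
Step 2: q^n = 7^8 = 5764801.
Step 3: Hamming bound ⌊q^n / V_q(n,t)⌋ = ⌊5764801/1057⌋ = 5453.
Step 4: Compare |C| = 6696 to 5453: violated.
The claimed |C| lies above the Hamming bound, so no 7-ary code of length 8 with d ≥ 5 can have 6696 codewords.


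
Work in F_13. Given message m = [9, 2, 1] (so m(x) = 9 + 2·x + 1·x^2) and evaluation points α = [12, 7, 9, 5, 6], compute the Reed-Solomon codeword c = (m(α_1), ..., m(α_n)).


c = [8, 7, 4, 5, 5]

Message polynomial: m(x) = 9 + 2·x + 1·x^2 (mod 13).
For each evaluation point α_i, compute m(α_i) mod 13:
  α_1 = 12: Horner steps 1 → 1 → 8, so m(12) = 8.
  α_2 = 7: Horner steps 1 → 9 → 7, so m(7) = 7.
  α_3 = 9: Horner steps 1 → 11 → 4, so m(9) = 4.
  α_4 = 5: Horner steps 1 → 7 → 5, so m(5) = 5.
  α_5 = 6: Horner steps 1 → 8 → 5, so m(6) = 5.
Codeword c = [8, 7, 4, 5, 5] ∈ F_13^5.
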